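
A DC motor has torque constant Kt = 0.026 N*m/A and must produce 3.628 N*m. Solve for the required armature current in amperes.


I = tau / Kt = 3.628/0.026 = 139.5385

139.5385 A


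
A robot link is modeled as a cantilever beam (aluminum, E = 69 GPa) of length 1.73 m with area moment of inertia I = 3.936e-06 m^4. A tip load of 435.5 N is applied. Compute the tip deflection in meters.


delta = F*L^3/(3*E*I) = 435.5*1.73^3/(3*6.900e+10*3.936e-06)
      = 2254.8957535/814752 = 0.0028

0.0028 m


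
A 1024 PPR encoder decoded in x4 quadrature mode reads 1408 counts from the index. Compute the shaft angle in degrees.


angle = counts * 360 / (PPR*4) = 1408 * 360 / 4096 = 123.7500

123.7500 degrees


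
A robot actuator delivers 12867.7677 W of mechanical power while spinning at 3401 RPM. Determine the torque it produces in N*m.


omega = 3401 * 2*pi/60 = 356.151887 rad/s
tau = P / omega = 12867.7677 / 356.151887 = 36.1300

36.1300 N*m


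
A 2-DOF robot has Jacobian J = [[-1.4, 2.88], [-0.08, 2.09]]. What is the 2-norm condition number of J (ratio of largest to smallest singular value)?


JJ^T eigenvalues: trace(JJ^T) = 14.6289, det(JJ^T) = det(J)^2 = 7.26625936
s_max^2 = (14.6289 + sqrt(184.93967777))/2 = 14.11407642
s_min^2 = (14.6289 - sqrt(184.93967777))/2 = 0.51482358
kappa = s_max/s_min = sqrt(14.11407642/0.51482358) = 5.2360

5.2360


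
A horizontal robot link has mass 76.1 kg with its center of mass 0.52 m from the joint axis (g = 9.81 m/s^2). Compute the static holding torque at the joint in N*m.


tau = m*g*L = 76.1 * 9.81 * 0.52 = 388.2013

388.2013 N*m


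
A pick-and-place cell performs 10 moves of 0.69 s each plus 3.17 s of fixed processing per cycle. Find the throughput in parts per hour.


T_cycle = 10*0.69 + 3.17 = 10.0700 s
rate = 3600/T = 357.4975

357.4975 parts/hour


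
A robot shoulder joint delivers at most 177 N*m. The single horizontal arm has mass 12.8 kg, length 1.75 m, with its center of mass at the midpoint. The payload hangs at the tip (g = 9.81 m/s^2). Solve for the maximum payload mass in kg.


tau_arm = m_arm*g*(L/2) = 12.8*9.81*1.75/2 = 109.8720 N*m
tau_payload = tau_max - tau_arm = 177 - 109.8720 = 67.1280
m_payload = tau_payload / (g*L) = 67.1280 / (9.81*1.75) = 3.9102

3.9102 kg


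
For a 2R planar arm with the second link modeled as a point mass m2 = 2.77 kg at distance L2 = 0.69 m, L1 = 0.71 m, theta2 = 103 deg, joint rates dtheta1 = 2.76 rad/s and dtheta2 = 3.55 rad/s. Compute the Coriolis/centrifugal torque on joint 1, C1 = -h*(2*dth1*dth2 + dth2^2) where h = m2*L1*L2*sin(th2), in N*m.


h = m2*L1*L2*sin(th2) = 2.77*0.71*0.69*sin(103 deg) = 1.322243
C1 = -h*(2*2.76*3.55 + 3.55^2) = -1.322243*32.1985 = -42.5742

-42.5742 N*m


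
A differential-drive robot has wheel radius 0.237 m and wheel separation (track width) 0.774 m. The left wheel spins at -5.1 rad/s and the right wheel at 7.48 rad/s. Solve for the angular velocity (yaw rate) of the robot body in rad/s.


omega = r*(wR - wL)/L = 0.237*(7.48 - (-5.1))/0.774 = 3.8520

3.8520 rad/s


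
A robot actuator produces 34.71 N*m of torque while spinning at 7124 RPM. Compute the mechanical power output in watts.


omega = 7124 * 2*pi/60 = 746.023535 rad/s
P = tau * omega = 34.71 * 746.023535 = 25894.4769

25894.4769 W


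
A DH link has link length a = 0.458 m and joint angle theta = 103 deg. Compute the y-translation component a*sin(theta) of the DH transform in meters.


a*sin(theta) = 0.458*sin(103 deg) = 0.4463

0.4463 m


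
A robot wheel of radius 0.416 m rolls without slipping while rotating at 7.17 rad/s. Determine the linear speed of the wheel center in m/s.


v = omega * r = 7.17 * 0.416 = 2.9827

2.9827 m/s


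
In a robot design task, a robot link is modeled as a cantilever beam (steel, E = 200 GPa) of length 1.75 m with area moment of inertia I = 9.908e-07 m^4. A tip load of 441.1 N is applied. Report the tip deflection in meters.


delta = F*L^3/(3*E*I) = 441.1*1.75^3/(3*2.000e+11*9.908e-07)
      = 2364.0203125/594480 = 0.0040

0.0040 m


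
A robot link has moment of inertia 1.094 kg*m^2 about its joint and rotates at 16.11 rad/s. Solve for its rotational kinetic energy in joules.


KE = (1/2)*I*omega^2 = 0.5*1.094*16.11^2 = 141.9641

141.9641 J


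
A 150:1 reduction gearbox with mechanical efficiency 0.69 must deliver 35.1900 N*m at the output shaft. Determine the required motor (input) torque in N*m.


tau_in = tau_out / (N * eta) = 35.1900 / (150 * 0.69) = 0.3400

0.3400 N*m


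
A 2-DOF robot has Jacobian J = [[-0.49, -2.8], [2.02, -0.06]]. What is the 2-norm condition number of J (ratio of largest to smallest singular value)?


JJ^T eigenvalues: trace(JJ^T) = 12.1641, det(JJ^T) = det(J)^2 = 32.32377316
s_max^2 = (12.1641 + sqrt(18.67023617))/2 = 8.24250343
s_min^2 = (12.1641 - sqrt(18.67023617))/2 = 3.92159657
kappa = s_max/s_min = sqrt(8.24250343/3.92159657) = 1.4498

1.4498


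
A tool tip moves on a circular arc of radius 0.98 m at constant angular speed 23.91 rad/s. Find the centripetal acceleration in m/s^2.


a_c = omega^2 * r = 23.91^2 * 0.98 = 560.2543

560.2543 m/s^2


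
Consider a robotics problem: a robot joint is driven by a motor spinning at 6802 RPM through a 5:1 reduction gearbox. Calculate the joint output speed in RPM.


omega_joint = omega_motor / N = 6802 / 5 = 1360.4000

1360.4000 RPM


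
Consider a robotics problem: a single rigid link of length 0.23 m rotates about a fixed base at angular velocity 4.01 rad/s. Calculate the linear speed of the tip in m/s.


v = L*omega = 0.23 * 4.01 = 0.9223

0.9223 m/s


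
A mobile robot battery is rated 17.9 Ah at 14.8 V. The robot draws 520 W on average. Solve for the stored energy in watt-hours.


E = capacity * V = 17.9*14.8 = 264.9200

264.9200 Wh


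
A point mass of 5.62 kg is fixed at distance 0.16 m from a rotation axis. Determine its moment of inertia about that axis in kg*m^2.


I = m*r^2 = 5.62*0.16^2 = 0.1439

0.1439 kg*m^2


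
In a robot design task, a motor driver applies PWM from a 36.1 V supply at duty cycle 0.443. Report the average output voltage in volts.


V_avg = V_supply * D = 36.1*0.443 = 15.9923

15.9923 V


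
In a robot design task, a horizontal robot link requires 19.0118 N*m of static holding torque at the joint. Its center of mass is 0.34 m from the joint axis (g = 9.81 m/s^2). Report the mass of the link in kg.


m = tau / (g*L) = 19.0118 / (9.81 * 0.34) = 5.7000

5.7000 kg


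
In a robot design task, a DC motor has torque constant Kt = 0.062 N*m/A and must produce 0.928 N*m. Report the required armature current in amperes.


I = tau / Kt = 0.928/0.062 = 14.9677

14.9677 A


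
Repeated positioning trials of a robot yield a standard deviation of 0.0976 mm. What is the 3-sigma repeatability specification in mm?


repeatability = 3*sigma = 3*0.0976 = 0.2928

0.2928 mm


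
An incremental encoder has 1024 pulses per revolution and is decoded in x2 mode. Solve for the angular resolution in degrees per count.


resolution = 360 / (PPR * 2) = 360 / 2048 = 0.1758

0.1758 degrees


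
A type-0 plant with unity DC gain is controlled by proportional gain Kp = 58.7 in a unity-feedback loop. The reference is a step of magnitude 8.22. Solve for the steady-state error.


e_ss = R/(1 + Kp) = 8.22/(1 + 58.7) = 8.22/59.7000 = 0.1377

0.1377


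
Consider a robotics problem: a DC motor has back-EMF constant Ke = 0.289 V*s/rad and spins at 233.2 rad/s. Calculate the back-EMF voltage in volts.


V_emf = Ke * omega = 0.289*233.2 = 67.3948

67.3948 V


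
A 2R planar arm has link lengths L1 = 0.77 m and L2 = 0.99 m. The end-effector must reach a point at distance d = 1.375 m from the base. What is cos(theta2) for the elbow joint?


cos(th2) = (d^2 - L1^2 - L2^2)/(2*L1*L2) = (1.375^2 - 0.77^2 - 0.99^2)/(2*0.77*0.99) = 0.2083

0.2083


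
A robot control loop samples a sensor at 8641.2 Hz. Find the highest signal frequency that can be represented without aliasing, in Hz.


f_max = f_s/2 = 8641.2/2 = 4320.6000

4320.6000 Hz


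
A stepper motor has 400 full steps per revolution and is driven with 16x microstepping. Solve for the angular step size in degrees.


step = 360/(400*16) = 360/6400 = 0.0563

0.0563 degrees


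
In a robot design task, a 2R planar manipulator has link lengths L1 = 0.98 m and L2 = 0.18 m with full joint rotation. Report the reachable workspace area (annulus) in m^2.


r_max = L1 + L2 = 1.1600, r_min = |L1 - L2| = 0.8000
A = pi*(r_max^2 - r_min^2) = pi*(1.3456 - 0.6400) = 2.2167

2.2167 m^2


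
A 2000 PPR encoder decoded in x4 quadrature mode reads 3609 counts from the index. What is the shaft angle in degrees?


angle = counts * 360 / (PPR*4) = 3609 * 360 / 8000 = 162.4050

162.4050 degrees


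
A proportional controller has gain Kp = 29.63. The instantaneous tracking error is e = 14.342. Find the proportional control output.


u_P = Kp * e = 29.63 * 14.342 = 424.9535

424.9535


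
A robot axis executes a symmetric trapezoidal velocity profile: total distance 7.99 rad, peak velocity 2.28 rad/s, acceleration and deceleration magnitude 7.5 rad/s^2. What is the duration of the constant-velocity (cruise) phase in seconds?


t_acc = v/a = 0.304000 s, d_acc = v^2/(2a) = 0.346560 rad each
d_cruise = 7.99 - 2*0.346560 = 7.296880 rad
t_cruise = d_cruise/v = 7.296880/2.28 = 3.2004

3.2004 s


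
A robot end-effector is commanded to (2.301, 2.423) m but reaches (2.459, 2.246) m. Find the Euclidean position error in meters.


dx = 2.459 - (2.301) = 0.1580, dy = 2.246 - (2.423) = -0.1770
err = sqrt(0.024964 + 0.031329) = 0.2373

0.2373 m


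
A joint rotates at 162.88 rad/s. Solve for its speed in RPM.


RPM = 162.88 * 60/(2*pi) = 1555.3894

1555.3894 RPM


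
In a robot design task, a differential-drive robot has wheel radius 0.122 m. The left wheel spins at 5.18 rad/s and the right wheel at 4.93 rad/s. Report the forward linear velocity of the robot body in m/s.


v = r*(wR + wL)/2 = 0.122*(4.93 + 5.18)/2 = 0.6167

0.6167 m/s


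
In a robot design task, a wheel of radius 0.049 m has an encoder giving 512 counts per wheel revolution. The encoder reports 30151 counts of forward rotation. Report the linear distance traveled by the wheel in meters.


revs = 30151/512 = 58.888672
d = revs * 2*pi*r = 58.888672 * 2*pi*0.049 = 18.1304

18.1304 m


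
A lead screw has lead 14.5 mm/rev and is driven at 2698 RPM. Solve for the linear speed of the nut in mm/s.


v = lead * (RPM/60) = 14.5*2698/60 = 652.0167

652.0167 mm/s


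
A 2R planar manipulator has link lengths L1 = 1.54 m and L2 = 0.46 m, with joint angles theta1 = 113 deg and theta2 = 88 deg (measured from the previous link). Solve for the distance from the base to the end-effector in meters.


x = L1*cos(th1) + L2*cos(th1+th2) = -1.031173
y = L1*sin(th1) + L2*sin(th1+th2) = 1.252728
d = sqrt(x^2 + y^2) = sqrt(1.063318 + 1.569327) = 1.6225

1.6225 m


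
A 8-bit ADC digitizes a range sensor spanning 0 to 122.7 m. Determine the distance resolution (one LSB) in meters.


res = range / 2^n = 122.7/2^8 = 122.7/256 = 0.4793

0.4793 m


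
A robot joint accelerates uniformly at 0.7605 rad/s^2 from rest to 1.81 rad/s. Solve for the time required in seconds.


t = delta_omega / alpha = 1.81 / 0.7605 = 2.3800

2.3800 s


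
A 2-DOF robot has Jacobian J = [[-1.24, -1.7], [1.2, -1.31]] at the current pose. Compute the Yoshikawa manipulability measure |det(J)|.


det(J) = -1.24*-1.31 - (-1.7)*(1.2) = 3.6644
|det(J)| = 3.6644

3.6644


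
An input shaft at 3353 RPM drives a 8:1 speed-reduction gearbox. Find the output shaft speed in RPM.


omega_out = omega_in / N = 3353 / 8 = 419.1250

419.1250 RPM


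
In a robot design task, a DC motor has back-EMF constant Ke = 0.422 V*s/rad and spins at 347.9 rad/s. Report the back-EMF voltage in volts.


V_emf = Ke * omega = 0.422*347.9 = 146.8138

146.8138 V


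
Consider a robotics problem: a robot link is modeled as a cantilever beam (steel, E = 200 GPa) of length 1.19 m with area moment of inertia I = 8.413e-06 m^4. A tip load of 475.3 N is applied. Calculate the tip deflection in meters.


delta = F*L^3/(3*E*I) = 475.3*1.19^3/(3*2.000e+11*8.413e-06)
      = 800.9560727/5047800 = 1.5867e-04

1.5867e-04 m


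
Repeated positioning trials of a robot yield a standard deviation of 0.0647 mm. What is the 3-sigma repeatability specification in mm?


repeatability = 3*sigma = 3*0.0647 = 0.1941

0.1941 mm


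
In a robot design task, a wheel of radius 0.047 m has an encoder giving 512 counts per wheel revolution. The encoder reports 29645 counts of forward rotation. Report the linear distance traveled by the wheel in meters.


revs = 29645/512 = 57.900391
d = revs * 2*pi*r = 57.900391 * 2*pi*0.047 = 17.0985

17.0985 m


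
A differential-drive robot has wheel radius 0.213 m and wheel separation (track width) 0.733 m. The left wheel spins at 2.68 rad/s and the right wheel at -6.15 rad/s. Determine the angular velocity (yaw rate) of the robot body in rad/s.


omega = r*(wR - wL)/L = 0.213*(-6.15 - (2.68))/0.733 = -2.5659

-2.5659 rad/s


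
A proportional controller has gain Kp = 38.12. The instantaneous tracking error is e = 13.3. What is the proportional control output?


u_P = Kp * e = 38.12 * 13.3 = 506.9960

506.9960


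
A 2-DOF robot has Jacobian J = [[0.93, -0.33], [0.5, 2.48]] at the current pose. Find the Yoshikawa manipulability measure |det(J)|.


det(J) = 0.93*2.48 - (-0.33)*(0.5) = 2.4714
|det(J)| = 2.4714

2.4714


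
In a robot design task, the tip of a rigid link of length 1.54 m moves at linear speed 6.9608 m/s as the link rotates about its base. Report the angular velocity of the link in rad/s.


omega = v / L = 6.9608 / 1.54 = 4.5200

4.5200 rad/s


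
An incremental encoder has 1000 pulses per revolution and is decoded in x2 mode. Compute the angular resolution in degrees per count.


resolution = 360 / (PPR * 2) = 360 / 2000 = 0.1800

0.1800 degrees


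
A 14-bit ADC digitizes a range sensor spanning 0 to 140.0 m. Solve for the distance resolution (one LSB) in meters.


res = range / 2^n = 140.0/2^14 = 140.0/16384 = 0.0085

0.0085 m


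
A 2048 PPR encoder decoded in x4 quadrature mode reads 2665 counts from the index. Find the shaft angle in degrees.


angle = counts * 360 / (PPR*4) = 2665 * 360 / 8192 = 117.1143

117.1143 degrees


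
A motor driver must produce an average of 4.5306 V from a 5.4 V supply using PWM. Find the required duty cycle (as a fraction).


D = V_avg/V_supply = 4.5306/5.4 = 0.8390

0.8390


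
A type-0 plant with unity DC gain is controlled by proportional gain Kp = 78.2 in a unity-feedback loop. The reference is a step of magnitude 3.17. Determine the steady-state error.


e_ss = R/(1 + Kp) = 3.17/(1 + 78.2) = 3.17/79.2000 = 0.0400

0.0400


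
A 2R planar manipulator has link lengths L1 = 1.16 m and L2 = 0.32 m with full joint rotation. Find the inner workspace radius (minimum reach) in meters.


r_min = |L1 - L2| = |1.16 - 0.32| = 0.8400

0.8400 m


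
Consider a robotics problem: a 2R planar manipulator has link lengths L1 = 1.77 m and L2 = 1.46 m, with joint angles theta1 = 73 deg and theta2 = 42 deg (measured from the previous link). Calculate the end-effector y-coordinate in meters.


y = L1*sin(th1) + L2*sin(th1+th2) = 1.77*sin(73 deg) + 1.46*sin(115 deg) = 3.0159

3.0159 m


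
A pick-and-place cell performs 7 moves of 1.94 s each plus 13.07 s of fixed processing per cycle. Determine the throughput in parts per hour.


T_cycle = 7*1.94 + 13.07 = 26.6500 s
rate = 3600/T = 135.0844

135.0844 parts/hour


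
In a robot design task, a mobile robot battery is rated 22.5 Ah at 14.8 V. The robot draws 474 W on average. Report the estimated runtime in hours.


E = 22.5*14.8 = 333.0000 Wh
t = E/P = 333.0000/474 = 0.7025

0.7025 hours


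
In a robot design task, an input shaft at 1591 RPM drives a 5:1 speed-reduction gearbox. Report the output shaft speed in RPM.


omega_out = omega_in / N = 1591 / 5 = 318.2000

318.2000 RPM


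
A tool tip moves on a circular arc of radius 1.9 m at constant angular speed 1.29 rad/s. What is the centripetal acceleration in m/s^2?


a_c = omega^2 * r = 1.29^2 * 1.9 = 3.1618

3.1618 m/s^2


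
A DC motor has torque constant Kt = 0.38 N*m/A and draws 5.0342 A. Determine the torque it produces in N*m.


tau = Kt * I = 0.38*5.0342 = 1.9130

1.9130 N*m


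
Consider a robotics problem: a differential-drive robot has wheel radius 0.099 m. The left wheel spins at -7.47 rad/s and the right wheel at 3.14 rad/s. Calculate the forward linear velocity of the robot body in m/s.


v = r*(wR + wL)/2 = 0.099*(3.14 + -7.47)/2 = -0.2143

-0.2143 m/s


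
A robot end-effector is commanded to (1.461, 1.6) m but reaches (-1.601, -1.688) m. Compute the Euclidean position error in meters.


dx = -1.601 - (1.461) = -3.0620, dy = -1.688 - (1.6) = -3.2880
err = sqrt(9.375844 + 10.810944) = 4.4930

4.4930 m


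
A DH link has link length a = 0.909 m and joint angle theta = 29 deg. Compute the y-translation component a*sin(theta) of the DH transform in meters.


a*sin(theta) = 0.909*sin(29 deg) = 0.4407

0.4407 m


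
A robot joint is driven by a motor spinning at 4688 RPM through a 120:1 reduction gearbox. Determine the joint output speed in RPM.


omega_joint = omega_motor / N = 4688 / 120 = 39.0667

39.0667 RPM


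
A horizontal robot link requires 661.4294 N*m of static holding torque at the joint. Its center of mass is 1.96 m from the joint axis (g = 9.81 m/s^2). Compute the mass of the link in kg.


m = tau / (g*L) = 661.4294 / (9.81 * 1.96) = 34.4000

34.4000 kg


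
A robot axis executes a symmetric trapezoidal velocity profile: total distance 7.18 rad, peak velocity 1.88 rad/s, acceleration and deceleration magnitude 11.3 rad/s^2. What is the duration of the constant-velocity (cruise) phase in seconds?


t_acc = v/a = 0.166372 s, d_acc = v^2/(2a) = 0.156389 rad each
d_cruise = 7.18 - 2*0.156389 = 6.867222 rad
t_cruise = d_cruise/v = 6.867222/1.88 = 3.6528

3.6528 s


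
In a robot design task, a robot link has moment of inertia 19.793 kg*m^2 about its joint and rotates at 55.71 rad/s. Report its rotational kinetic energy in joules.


KE = (1/2)*I*omega^2 = 0.5*19.793*55.71^2 = 30714.8180

30714.8180 J


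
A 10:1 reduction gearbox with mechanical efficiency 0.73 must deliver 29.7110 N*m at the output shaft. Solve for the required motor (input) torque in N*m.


tau_in = tau_out / (N * eta) = 29.7110 / (10 * 0.73) = 4.0700

4.0700 N*m


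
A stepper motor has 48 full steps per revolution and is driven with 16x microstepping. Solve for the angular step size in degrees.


step = 360/(48*16) = 360/768 = 0.4688

0.4688 degrees


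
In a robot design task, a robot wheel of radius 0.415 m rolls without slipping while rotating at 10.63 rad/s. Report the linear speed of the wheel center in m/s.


v = omega * r = 10.63 * 0.415 = 4.4115

4.4115 m/s


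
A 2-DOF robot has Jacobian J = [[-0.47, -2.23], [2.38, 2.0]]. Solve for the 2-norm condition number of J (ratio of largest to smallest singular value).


JJ^T eigenvalues: trace(JJ^T) = 14.8582, det(JJ^T) = det(J)^2 = 19.07418276
s_max^2 = (14.8582 + sqrt(144.46937620))/2 = 13.43887072
s_min^2 = (14.8582 - sqrt(144.46937620))/2 = 1.41932928
kappa = s_max/s_min = sqrt(13.43887072/1.41932928) = 3.0771

3.0771


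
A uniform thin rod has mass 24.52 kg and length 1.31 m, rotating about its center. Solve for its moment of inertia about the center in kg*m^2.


I = (1/12)*m*L^2 = (1/12)*24.52*1.31^2 = 3.5066

3.5066 kg*m^2


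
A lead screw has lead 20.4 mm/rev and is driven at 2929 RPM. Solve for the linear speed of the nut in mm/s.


v = lead * (RPM/60) = 20.4*2929/60 = 995.8600

995.8600 mm/s


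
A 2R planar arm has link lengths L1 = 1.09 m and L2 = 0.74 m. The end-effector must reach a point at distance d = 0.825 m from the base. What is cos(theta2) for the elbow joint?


cos(th2) = (d^2 - L1^2 - L2^2)/(2*L1*L2) = (0.825^2 - 1.09^2 - 0.74^2)/(2*1.09*0.74) = -0.6540

-0.6540


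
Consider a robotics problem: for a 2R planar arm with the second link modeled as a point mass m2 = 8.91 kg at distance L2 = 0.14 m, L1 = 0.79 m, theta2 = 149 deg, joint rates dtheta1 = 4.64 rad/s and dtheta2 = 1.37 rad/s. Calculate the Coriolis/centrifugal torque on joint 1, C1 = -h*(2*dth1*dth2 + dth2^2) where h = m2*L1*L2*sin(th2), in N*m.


h = m2*L1*L2*sin(th2) = 8.91*0.79*0.14*sin(149 deg) = 0.507542
C1 = -h*(2*4.64*1.37 + 1.37^2) = -0.507542*14.5905 = -7.4053

-7.4053 N*m


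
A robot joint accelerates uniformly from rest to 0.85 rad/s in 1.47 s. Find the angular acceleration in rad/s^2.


alpha = delta_omega / t = 0.85 / 1.47 = 0.5782

0.5782 rad/s^2


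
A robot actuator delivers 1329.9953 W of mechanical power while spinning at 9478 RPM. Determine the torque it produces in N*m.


omega = 9478 * 2*pi/60 = 992.533839 rad/s
tau = P / omega = 1329.9953 / 992.533839 = 1.3400

1.3400 N*m


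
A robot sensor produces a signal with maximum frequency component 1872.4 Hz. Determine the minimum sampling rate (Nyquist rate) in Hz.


f_s,min = 2*f_max = 2*1872.4 = 3744.8000

3744.8000 Hz


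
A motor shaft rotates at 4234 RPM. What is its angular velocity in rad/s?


omega = 4234 * 2*pi/60 = 443.3834

443.3834 rad/s


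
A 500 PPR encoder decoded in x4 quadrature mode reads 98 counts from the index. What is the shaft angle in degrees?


angle = counts * 360 / (PPR*4) = 98 * 360 / 2000 = 17.6400

17.6400 degrees


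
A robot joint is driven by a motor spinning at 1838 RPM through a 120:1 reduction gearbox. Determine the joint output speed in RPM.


omega_joint = omega_motor / N = 1838 / 120 = 15.3167

15.3167 RPM


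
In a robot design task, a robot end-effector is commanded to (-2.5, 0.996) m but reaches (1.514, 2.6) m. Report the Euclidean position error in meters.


dx = 1.514 - (-2.5) = 4.0140, dy = 2.6 - (0.996) = 1.6040
err = sqrt(16.112196 + 2.572816) = 4.3226

4.3226 m


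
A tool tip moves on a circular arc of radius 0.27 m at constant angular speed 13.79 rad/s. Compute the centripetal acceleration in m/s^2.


a_c = omega^2 * r = 13.79^2 * 0.27 = 51.3443

51.3443 m/s^2


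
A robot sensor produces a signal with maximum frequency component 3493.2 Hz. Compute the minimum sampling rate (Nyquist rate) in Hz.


f_s,min = 2*f_max = 2*3493.2 = 6986.4000

6986.4000 Hz


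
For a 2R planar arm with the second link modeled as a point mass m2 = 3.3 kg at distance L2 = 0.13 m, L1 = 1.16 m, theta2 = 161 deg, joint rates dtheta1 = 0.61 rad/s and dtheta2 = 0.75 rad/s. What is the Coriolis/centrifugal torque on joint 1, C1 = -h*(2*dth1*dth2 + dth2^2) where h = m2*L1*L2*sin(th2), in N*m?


h = m2*L1*L2*sin(th2) = 3.3*1.16*0.13*sin(161 deg) = 0.162016
C1 = -h*(2*0.61*0.75 + 0.75^2) = -0.162016*1.4775 = -0.2394

-0.2394 N*m


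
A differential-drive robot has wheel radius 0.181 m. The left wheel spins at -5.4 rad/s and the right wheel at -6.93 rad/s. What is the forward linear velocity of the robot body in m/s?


v = r*(wR + wL)/2 = 0.181*(-6.93 + -5.4)/2 = -1.1159

-1.1159 m/s


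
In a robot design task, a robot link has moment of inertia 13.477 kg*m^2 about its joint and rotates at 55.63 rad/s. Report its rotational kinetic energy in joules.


KE = (1/2)*I*omega^2 = 0.5*13.477*55.63^2 = 20853.6151

20853.6151 J


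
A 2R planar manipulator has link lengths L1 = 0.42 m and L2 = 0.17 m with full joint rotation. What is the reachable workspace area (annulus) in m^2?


r_max = L1 + L2 = 0.5900, r_min = |L1 - L2| = 0.2500
A = pi*(r_max^2 - r_min^2) = pi*(0.3481 - 0.0625) = 0.8972

0.8972 m^2


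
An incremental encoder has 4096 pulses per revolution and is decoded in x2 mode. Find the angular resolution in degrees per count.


resolution = 360 / (PPR * 2) = 360 / 8192 = 0.0439

0.0439 degrees


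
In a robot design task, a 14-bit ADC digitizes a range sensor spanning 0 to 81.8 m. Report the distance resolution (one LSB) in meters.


res = range / 2^n = 81.8/2^14 = 81.8/16384 = 0.0050

0.0050 m


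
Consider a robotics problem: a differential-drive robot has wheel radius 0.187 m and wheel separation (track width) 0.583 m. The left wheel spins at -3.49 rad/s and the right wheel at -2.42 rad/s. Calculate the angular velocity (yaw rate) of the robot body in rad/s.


omega = r*(wR - wL)/L = 0.187*(-2.42 - (-3.49))/0.583 = 0.3432

0.3432 rad/s


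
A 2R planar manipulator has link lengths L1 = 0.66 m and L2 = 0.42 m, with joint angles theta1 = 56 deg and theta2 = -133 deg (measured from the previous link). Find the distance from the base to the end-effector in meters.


x = L1*cos(th1) + L2*cos(th1+th2) = 0.463547
y = L1*sin(th1) + L2*sin(th1+th2) = 0.137929
d = sqrt(x^2 + y^2) = sqrt(0.214876 + 0.019024) = 0.4836

0.4836 m


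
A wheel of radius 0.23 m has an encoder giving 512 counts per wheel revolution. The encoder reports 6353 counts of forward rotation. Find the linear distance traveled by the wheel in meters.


revs = 6353/512 = 12.408203
d = revs * 2*pi*r = 12.408203 * 2*pi*0.23 = 17.9315

17.9315 m


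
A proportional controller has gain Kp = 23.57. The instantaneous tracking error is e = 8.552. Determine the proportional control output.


u_P = Kp * e = 23.57 * 8.552 = 201.5706

201.5706


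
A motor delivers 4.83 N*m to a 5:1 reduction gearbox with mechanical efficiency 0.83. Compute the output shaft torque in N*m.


tau_out = tau_in * N * eta = 4.83 * 5 * 0.83 = 20.0445

20.0445 N*m


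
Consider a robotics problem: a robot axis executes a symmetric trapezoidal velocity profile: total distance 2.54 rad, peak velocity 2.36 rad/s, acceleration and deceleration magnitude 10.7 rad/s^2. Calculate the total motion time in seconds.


t_acc = v/a = 2.36/10.7 = 0.220561 s
d_acc = v^2/(2a) = 0.260262 rad (each ramp)
d_cruise = 2.54 - 2*0.260262 = 2.019476 rad
t_cruise = 2.019476/2.36 = 0.855710 s
t_total = 2*0.220561 + 0.855710 = 1.2968

1.2968 s


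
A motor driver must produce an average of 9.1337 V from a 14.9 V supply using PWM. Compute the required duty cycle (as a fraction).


D = V_avg/V_supply = 9.1337/14.9 = 0.6130

0.6130


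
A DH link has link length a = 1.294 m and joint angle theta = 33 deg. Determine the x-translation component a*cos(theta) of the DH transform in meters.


a*cos(theta) = 1.294*cos(33 deg) = 1.0852

1.0852 m


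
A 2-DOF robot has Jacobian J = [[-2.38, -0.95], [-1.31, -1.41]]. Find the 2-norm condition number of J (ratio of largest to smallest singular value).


JJ^T eigenvalues: trace(JJ^T) = 10.2711, det(JJ^T) = det(J)^2 = 4.45758769
s_max^2 = (10.2711 + sqrt(87.66514445))/2 = 9.81703332
s_min^2 = (10.2711 - sqrt(87.66514445))/2 = 0.45406668
kappa = s_max/s_min = sqrt(9.81703332/0.45406668) = 4.6498

4.6498


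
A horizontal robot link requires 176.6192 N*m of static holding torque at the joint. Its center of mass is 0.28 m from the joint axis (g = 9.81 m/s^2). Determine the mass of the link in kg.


m = tau / (g*L) = 176.6192 / (9.81 * 0.28) = 64.3000

64.3000 kg


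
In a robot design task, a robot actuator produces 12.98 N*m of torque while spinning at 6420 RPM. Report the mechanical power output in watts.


omega = 6420 * 2*pi/60 = 672.300828 rad/s
P = tau * omega = 12.98 * 672.300828 = 8726.4647

8726.4647 W


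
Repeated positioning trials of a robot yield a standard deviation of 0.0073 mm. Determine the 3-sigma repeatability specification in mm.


repeatability = 3*sigma = 3*0.0073 = 0.0219

0.0219 mm


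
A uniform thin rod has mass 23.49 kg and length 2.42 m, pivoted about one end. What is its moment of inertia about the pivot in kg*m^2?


I = (1/3)*m*L^2 = (1/3)*23.49*2.42^2 = 45.8556

45.8556 kg*m^2


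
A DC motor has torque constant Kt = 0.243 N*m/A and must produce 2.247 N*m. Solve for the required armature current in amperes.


I = tau / Kt = 2.247/0.243 = 9.2469

9.2469 A


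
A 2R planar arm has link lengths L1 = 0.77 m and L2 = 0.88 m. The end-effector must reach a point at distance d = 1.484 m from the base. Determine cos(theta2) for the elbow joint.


cos(th2) = (d^2 - L1^2 - L2^2)/(2*L1*L2) = (1.484^2 - 0.77^2 - 0.88^2)/(2*0.77*0.88) = 0.6161

0.6161


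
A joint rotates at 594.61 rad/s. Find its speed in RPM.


RPM = 594.61 * 60/(2*pi) = 5678.1072

5678.1072 RPM


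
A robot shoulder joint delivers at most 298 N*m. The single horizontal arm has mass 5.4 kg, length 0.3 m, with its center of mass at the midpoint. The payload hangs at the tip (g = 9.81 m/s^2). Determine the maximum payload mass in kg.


tau_arm = m_arm*g*(L/2) = 5.4*9.81*0.3/2 = 7.9461 N*m
tau_payload = tau_max - tau_arm = 298 - 7.9461 = 290.0539
m_payload = tau_payload / (g*L) = 290.0539 / (9.81*0.3) = 98.5572

98.5572 kg


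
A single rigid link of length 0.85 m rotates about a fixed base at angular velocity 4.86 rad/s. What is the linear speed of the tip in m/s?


v = L*omega = 0.85 * 4.86 = 4.1310

4.1310 m/s


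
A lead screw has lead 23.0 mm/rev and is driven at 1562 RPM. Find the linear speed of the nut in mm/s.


v = lead * (RPM/60) = 23.0*1562/60 = 598.7667

598.7667 mm/s


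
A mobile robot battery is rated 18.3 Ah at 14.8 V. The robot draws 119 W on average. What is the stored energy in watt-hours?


E = capacity * V = 18.3*14.8 = 270.8400

270.8400 Wh


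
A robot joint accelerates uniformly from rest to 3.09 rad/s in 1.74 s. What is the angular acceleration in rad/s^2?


alpha = delta_omega / t = 3.09 / 1.74 = 1.7759

1.7759 rad/s^2


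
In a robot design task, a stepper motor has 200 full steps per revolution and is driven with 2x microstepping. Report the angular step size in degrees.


step = 360/(200*2) = 360/400 = 0.9000

0.9000 degrees


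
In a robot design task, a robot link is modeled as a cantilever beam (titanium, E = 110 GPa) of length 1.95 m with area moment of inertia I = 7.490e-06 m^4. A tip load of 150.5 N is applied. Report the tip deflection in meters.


delta = F*L^3/(3*E*I) = 150.5*1.95^3/(3*1.100e+11*7.490e-06)
      = 1115.9386875/2471700 = 4.5149e-04

4.5149e-04 m


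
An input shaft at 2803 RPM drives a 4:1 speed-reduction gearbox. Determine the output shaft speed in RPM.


omega_out = omega_in / N = 2803 / 4 = 700.7500

700.7500 RPM


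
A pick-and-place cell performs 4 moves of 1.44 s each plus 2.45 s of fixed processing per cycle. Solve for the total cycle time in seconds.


T = 4*1.44 + 2.45 = 8.2100

8.2100 s


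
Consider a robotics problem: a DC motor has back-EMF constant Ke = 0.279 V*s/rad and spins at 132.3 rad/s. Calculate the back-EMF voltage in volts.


V_emf = Ke * omega = 0.279*132.3 = 36.9117

36.9117 V


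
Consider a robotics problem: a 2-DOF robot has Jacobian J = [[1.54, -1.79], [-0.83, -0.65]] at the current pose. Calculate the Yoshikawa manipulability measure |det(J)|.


det(J) = 1.54*-0.65 - (-1.79)*(-0.83) = -2.4867
|det(J)| = 2.4867

2.4867


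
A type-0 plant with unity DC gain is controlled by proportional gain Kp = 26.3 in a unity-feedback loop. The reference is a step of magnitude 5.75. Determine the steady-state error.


e_ss = R/(1 + Kp) = 5.75/(1 + 26.3) = 5.75/27.3000 = 0.2106

0.2106


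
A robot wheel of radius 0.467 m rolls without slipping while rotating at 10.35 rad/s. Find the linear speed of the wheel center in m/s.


v = omega * r = 10.35 * 0.467 = 4.8335

4.8335 m/s


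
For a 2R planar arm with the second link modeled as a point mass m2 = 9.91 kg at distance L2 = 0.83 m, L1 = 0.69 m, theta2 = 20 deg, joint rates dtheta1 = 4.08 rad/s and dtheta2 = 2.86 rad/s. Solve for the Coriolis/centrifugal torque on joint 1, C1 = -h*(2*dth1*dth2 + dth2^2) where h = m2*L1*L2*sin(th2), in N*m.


h = m2*L1*L2*sin(th2) = 9.91*0.69*0.83*sin(20 deg) = 1.941121
C1 = -h*(2*4.08*2.86 + 2.86^2) = -1.941121*31.5172 = -61.1787

-61.1787 N*m


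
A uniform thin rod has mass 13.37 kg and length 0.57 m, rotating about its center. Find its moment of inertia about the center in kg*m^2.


I = (1/12)*m*L^2 = (1/12)*13.37*0.57^2 = 0.3620

0.3620 kg*m^2


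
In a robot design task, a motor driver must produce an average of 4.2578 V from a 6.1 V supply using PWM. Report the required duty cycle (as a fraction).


D = V_avg/V_supply = 4.2578/6.1 = 0.6980

0.6980


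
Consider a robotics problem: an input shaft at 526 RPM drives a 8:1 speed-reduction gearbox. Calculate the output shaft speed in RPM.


omega_out = omega_in / N = 526 / 8 = 65.7500

65.7500 RPM


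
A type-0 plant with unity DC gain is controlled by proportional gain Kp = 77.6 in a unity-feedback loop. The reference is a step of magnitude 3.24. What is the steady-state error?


e_ss = R/(1 + Kp) = 3.24/(1 + 77.6) = 3.24/78.6000 = 0.0412

0.0412


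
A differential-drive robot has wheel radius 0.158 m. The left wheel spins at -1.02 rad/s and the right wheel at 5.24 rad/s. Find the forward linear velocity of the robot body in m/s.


v = r*(wR + wL)/2 = 0.158*(5.24 + -1.02)/2 = 0.3334

0.3334 m/s


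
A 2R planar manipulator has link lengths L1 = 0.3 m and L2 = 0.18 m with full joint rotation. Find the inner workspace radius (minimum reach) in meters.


r_min = |L1 - L2| = |0.3 - 0.18| = 0.1200

0.1200 m


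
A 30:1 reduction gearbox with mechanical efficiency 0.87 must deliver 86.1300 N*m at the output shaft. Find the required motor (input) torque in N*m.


tau_in = tau_out / (N * eta) = 86.1300 / (30 * 0.87) = 3.3000

3.3000 N*m


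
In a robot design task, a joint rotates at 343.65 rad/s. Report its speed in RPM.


RPM = 343.65 * 60/(2*pi) = 3281.6158

3281.6158 RPM


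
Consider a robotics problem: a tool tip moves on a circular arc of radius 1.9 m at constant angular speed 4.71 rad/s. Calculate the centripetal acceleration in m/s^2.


a_c = omega^2 * r = 4.71^2 * 1.9 = 42.1498

42.1498 m/s^2


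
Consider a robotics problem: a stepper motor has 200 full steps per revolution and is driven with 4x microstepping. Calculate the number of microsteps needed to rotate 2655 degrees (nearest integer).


step_size = 360/(200*4) = 360/800 = 0.450000 deg
n = 2655/(360/800) = 2655*800/360 = 5900

5900 steps


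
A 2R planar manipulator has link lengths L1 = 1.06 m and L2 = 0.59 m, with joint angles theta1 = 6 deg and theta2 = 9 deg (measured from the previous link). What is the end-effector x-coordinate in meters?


x = L1*cos(th1) + L2*cos(th1+th2) = 1.06*cos(6 deg) + 0.59*cos(15 deg) = 1.6241

1.6241 m


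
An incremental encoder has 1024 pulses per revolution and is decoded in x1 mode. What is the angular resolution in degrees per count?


resolution = 360 / (PPR * 1) = 360 / 1024 = 0.3516

0.3516 degrees


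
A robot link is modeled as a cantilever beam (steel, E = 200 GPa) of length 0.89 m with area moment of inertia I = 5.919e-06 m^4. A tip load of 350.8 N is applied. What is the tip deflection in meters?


delta = F*L^3/(3*E*I) = 350.8*0.89^3/(3*2.000e+11*5.919e-06)
      = 247.3031252/3551400 = 6.9635e-05

6.9635e-05 m


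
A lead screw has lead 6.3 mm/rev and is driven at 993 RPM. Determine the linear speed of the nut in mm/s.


v = lead * (RPM/60) = 6.3*993/60 = 104.2650

104.2650 mm/s


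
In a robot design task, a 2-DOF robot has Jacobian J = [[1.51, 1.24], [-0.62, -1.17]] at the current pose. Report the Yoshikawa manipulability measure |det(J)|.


det(J) = 1.51*-1.17 - (1.24)*(-0.62) = -0.9979
|det(J)| = 0.9979

0.9979


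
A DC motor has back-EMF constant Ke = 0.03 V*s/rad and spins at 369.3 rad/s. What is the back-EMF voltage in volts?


V_emf = Ke * omega = 0.03*369.3 = 11.0790

11.0790 V


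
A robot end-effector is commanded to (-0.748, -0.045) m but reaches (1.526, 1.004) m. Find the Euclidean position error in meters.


dx = 1.526 - (-0.748) = 2.2740, dy = 1.004 - (-0.045) = 1.0490
err = sqrt(5.171076 + 1.100401) = 2.5043

2.5043 m


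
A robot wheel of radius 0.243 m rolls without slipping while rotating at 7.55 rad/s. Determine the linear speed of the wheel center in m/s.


v = omega * r = 7.55 * 0.243 = 1.8346

1.8346 m/s


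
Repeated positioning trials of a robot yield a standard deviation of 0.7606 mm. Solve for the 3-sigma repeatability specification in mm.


repeatability = 3*sigma = 3*0.7606 = 2.2818

2.2818 mm


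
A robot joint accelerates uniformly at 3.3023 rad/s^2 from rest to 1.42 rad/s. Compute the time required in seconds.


t = delta_omega / alpha = 1.42 / 3.3023 = 0.4300

0.4300 s


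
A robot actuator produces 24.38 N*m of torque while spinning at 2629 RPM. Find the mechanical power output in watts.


omega = 2629 * 2*pi/60 = 275.308236 rad/s
P = tau * omega = 24.38 * 275.308236 = 6712.0148

6712.0148 W


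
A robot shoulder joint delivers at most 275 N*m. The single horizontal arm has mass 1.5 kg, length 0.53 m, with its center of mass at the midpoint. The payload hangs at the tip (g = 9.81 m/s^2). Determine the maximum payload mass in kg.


tau_arm = m_arm*g*(L/2) = 1.5*9.81*0.53/2 = 3.8995 N*m
tau_payload = tau_max - tau_arm = 275 - 3.8995 = 271.1005
m_payload = tau_payload / (g*L) = 271.1005 / (9.81*0.53) = 52.1417

52.1417 kg


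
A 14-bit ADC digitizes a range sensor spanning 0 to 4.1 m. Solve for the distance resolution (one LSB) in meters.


res = range / 2^n = 4.1/2^14 = 4.1/16384 = 2.5024e-04

2.5024e-04 m


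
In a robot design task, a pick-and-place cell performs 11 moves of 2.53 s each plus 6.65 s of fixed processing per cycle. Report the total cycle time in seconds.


T = 11*2.53 + 6.65 = 34.4800

34.4800 s


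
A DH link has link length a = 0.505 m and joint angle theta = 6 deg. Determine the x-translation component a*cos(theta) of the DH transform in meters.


a*cos(theta) = 0.505*cos(6 deg) = 0.5022

0.5022 m


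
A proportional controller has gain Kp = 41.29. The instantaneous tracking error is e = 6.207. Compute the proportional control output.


u_P = Kp * e = 41.29 * 6.207 = 256.2870

256.2870


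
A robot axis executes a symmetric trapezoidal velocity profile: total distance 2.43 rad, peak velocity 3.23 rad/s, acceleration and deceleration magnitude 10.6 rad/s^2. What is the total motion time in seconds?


t_acc = v/a = 3.23/10.6 = 0.304717 s
d_acc = v^2/(2a) = 0.492118 rad (each ramp)
d_cruise = 2.43 - 2*0.492118 = 1.445764 rad
t_cruise = 1.445764/3.23 = 0.447605 s
t_total = 2*0.304717 + 0.447605 = 1.0570

1.0570 s


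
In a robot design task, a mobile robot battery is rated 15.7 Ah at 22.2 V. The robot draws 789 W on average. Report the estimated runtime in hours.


E = 15.7*22.2 = 348.5400 Wh
t = E/P = 348.5400/789 = 0.4417

0.4417 hours


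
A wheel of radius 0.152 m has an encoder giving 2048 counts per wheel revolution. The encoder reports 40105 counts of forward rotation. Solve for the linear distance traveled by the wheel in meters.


revs = 40105/2048 = 19.582520
d = revs * 2*pi*r = 19.582520 * 2*pi*0.152 = 18.7022

18.7022 m


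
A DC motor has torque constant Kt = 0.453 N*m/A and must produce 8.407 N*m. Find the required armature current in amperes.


I = tau / Kt = 8.407/0.453 = 18.5585

18.5585 A


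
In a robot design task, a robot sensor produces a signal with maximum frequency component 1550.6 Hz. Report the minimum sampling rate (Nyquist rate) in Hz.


f_s,min = 2*f_max = 2*1550.6 = 3101.2000

3101.2000 Hz


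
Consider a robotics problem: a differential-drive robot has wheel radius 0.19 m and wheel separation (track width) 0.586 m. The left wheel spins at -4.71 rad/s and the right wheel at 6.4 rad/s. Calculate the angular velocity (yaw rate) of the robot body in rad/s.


omega = r*(wR - wL)/L = 0.19*(6.4 - (-4.71))/0.586 = 3.6022

3.6022 rad/s
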